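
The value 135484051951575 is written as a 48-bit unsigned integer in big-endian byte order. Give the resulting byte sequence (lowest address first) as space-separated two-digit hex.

7B 38 D6 CA 0F D7

135484051951575 in hexadecimal, padded to 48 bits, is 0x7B38D6CA0FD7.
Split into bytes (most-significant first): 7B 38 D6 CA 0F D7.
Big-endian: lowest address holds the most-significant byte.
So the memory order matches the most-significant-first order: 7B 38 D6 CA 0F D7.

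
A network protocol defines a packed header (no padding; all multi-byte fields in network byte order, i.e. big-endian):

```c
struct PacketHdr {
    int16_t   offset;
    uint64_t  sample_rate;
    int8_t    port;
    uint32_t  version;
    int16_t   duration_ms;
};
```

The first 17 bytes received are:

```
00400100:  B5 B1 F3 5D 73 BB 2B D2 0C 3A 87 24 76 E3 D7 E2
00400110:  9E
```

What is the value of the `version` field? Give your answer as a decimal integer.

611771351

`version` follows `offset` (2 B), `sample_rate` (8 B), `port` (1 B), so it starts at offset 2 + 8 + 1 = 11 and occupies 4 bytes.
Bytes at offsets 11..14: 24 76 E3 D7.
Big-endian: lowest address holds the most-significant byte.
The bytes are already most-significant first: 0x2476E3D7.
0x2476E3D7 = 611771351.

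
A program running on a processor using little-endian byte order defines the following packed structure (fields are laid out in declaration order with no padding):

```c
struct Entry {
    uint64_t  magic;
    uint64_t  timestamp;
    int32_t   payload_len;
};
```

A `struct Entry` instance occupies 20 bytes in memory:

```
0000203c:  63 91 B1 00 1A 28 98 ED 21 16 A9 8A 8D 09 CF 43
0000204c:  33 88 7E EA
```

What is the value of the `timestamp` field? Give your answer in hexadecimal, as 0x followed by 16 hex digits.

`timestamp` follows `magic` (8 bytes), so it starts at byte offset 8 and occupies 8 bytes.
Bytes at offsets 8..15: 21 16 A9 8A 8D 09 CF 43.
Little-endian stores the least-significant byte at the lowest address.
Reassemble most-significant byte first: 43 CF 09 8D 8A A9 16 21 → 0x43CF098D8AA91621.

0x43CF098D8AA91621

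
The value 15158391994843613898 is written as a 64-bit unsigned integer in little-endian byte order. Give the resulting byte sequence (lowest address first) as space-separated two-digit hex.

15158391994843613898 in hexadecimal, padded to 64 bits, is 0xD25D6D34EAC74ACA.
Split into bytes (most-significant first): D2 5D 6D 34 EA C7 4A CA.
Little-endian stores the least-significant byte at the lowest address.
So at ascending addresses the bytes are CA 4A C7 EA 34 6D 5D D2.

CA 4A C7 EA 34 6D 5D D2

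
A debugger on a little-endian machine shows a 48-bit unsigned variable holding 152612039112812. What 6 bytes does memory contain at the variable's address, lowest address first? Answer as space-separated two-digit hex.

6C 38 61 C2 CC 8A

152612039112812 in hexadecimal, padded to 48 bits, is 0x8ACCC261386C.
Split into bytes (most-significant first): 8A CC C2 61 38 6C.
Little-endian stores the least-significant byte at the lowest address.
So at ascending addresses the bytes are 6C 38 61 C2 CC 8A.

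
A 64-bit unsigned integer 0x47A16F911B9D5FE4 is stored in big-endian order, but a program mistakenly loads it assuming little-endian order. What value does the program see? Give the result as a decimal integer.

16456044305164771655

Stored big-endian, the bytes at ascending addresses are 47 A1 6F 91 1B 9D 5F E4.
Read back as little-endian, the first byte is least significant, giving 0xE45F9D1B916FA147.
0xE45F9D1B916FA147 = 16456044305164771655.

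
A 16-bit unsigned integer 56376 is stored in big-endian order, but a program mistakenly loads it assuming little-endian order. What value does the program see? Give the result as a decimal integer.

14556

56376 in 16-bit hexadecimal is 0xDC38.
Stored big-endian, the bytes at ascending addresses are DC 38.
Read back as little-endian, the first byte is least significant, giving 0x38DC.
0x38DC = 14556.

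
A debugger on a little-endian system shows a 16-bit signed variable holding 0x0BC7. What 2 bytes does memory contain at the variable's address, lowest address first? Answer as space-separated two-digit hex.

Split into bytes (most-significant first): 0B C7.
Little-endian: lowest address holds the least-significant byte.
So at ascending addresses the bytes are C7 0B.

C7 0B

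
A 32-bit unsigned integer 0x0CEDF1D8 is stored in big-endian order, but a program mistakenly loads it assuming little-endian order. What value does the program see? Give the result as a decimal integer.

Stored big-endian, the bytes at ascending addresses are 0C ED F1 D8.
Read back as little-endian, the first byte is least significant, giving 0xD8F1ED0C.
0xD8F1ED0C = 3639733516.

3639733516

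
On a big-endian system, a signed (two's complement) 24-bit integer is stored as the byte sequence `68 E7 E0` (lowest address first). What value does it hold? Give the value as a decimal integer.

In big-endian order the high byte comes first in memory.
The bytes are already most-significant first: 0x68E7E0.
0x68E7E0 = 6875104.

6875104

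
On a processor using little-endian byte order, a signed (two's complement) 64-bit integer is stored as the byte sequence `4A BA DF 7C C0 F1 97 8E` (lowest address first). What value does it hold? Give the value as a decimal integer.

In little-endian order the low byte comes first in memory.
Reassemble most-significant byte first: 8E 97 F1 C0 7C DF BA 4A → 0x8E97F1C07CDFBA4A.
Top bit is set, so as a signed 64-bit value this is 0x8E97F1C07CDFBA4A − 2^64 = -8171797189809423798.

-8171797189809423798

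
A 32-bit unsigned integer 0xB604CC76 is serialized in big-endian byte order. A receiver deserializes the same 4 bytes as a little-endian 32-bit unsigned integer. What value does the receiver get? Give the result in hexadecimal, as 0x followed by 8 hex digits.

Stored big-endian, the bytes at ascending addresses are B6 04 CC 76.
Read back as little-endian, the first byte is least significant, giving 0x76CC04B6.

0x76CC04B6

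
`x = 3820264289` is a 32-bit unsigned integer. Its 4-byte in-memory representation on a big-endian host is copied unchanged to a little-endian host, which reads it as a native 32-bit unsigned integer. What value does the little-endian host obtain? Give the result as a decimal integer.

3820264289 in 32-bit hexadecimal is 0xE3B49B61.
Stored big-endian, the bytes at ascending addresses are E3 B4 9B 61.
Read back as little-endian, the first byte is least significant, giving 0x619BB4E3.
0x619BB4E3 = 1637594339.

1637594339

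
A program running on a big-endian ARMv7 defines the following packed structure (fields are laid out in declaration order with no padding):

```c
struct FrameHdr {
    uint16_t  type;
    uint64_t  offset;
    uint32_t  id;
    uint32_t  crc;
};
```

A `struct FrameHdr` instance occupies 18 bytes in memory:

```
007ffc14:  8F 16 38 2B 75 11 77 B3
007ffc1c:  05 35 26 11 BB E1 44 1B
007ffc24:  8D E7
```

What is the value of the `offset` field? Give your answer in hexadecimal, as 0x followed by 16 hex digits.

0x382B751177B30535

`offset` follows `type` (2 bytes), so it starts at byte offset 2 and occupies 8 bytes.
Bytes at offsets 2..9: 38 2B 75 11 77 B3 05 35.
Big-endian stores the most-significant byte at the lowest address.
The bytes are already most-significant first: 0x382B751177B30535.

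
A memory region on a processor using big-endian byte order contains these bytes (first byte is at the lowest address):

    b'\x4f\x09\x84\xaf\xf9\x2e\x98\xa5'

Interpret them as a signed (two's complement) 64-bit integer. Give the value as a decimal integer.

5695229095121426597

Big-endian stores the most-significant byte at the lowest address.
The bytes are already most-significant first: 0x4F0984AFF92E98A5.
0x4F0984AFF92E98A5 = 5695229095121426597.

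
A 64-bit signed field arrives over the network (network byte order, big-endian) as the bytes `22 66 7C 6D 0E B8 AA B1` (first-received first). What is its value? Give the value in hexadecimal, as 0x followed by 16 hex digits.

Big-endian: lowest address holds the most-significant byte.
The bytes are already most-significant first: 0x22667C6D0EB8AAB1.

0x22667C6D0EB8AAB1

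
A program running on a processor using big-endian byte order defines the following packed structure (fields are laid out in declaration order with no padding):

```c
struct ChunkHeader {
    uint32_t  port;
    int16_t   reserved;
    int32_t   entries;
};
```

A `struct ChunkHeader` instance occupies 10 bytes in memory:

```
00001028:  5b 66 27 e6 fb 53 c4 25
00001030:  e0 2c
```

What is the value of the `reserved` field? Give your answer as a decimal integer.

-1197

`reserved` follows `port` (4 bytes), so it starts at byte offset 4 and occupies 2 bytes.
Bytes at offsets 4..5: FB 53.
Big-endian: lowest address holds the most-significant byte.
The bytes are already most-significant first: 0xFB53.
Top bit is set, so as a signed 16-bit value this is 0xFB53 − 2^16 = -1197.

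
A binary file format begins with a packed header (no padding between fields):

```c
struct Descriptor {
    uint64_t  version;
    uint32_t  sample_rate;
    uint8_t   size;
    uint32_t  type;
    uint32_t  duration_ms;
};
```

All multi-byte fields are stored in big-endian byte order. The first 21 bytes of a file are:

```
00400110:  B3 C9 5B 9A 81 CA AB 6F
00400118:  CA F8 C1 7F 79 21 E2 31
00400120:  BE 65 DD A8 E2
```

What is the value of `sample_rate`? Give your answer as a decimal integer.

`sample_rate` follows `version` (8 bytes), so it starts at byte offset 8 and occupies 4 bytes.
Bytes at offsets 8..11: CA F8 C1 7F.
Big-endian: lowest address holds the most-significant byte.
The bytes are already most-significant first: 0xCAF8C17F.
0xCAF8C17F = 3405300095.

3405300095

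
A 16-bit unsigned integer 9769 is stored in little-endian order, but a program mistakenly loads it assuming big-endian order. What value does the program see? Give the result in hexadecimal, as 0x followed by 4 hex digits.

0x2926

9769 in 16-bit hexadecimal is 0x2629.
Stored little-endian, the bytes at ascending addresses are 29 26.
Read back as big-endian, the last byte is least significant, giving 0x2926.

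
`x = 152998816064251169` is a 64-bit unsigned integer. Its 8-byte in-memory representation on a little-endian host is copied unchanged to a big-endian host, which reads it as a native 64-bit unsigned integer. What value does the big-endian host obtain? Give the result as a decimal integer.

152998816064251169 in 64-bit hexadecimal is 0x021F8F9CD290A521.
Stored little-endian, the bytes at ascending addresses are 21 A5 90 D2 9C 8F 1F 02.
Read back as big-endian, the last byte is least significant, giving 0x21A590D29C8F1F02.
0x21A590D29C8F1F02 = 2424503208653037314.

2424503208653037314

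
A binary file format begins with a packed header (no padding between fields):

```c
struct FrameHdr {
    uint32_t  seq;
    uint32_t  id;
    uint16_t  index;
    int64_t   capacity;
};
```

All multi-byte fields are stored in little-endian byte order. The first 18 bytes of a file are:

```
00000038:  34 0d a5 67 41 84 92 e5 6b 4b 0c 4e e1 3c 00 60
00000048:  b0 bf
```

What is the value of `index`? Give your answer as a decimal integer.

`index` follows `seq` (4 B), `id` (4 B), so it starts at offset 4 + 4 = 8 and occupies 2 bytes.
Bytes at offsets 8..9: 6B 4B.
Little-endian stores the least-significant byte at the lowest address.
Reassemble most-significant byte first: 4B 6B → 0x4B6B.
0x4B6B = 19307.

19307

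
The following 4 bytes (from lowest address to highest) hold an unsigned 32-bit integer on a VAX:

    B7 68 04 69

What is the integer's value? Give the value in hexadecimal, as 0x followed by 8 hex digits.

0x690468B7

Little-endian stores the least-significant byte at the lowest address.
Reassemble most-significant byte first: 69 04 68 B7 → 0x690468B7.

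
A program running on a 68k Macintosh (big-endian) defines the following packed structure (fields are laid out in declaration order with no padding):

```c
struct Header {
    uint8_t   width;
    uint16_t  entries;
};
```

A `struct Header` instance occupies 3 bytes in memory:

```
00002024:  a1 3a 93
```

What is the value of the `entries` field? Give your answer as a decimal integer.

14995

`entries` follows `width` (1 byte), so it starts at byte offset 1 and occupies 2 bytes.
Bytes at offsets 1..2: 3A 93.
Big-endian: lowest address holds the most-significant byte.
The bytes are already most-significant first: 0x3A93.
0x3A93 = 14995.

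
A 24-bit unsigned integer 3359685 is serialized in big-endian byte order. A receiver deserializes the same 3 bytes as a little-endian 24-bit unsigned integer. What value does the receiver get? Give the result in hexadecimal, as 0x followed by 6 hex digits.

3359685 in 24-bit hexadecimal is 0x3343C5.
Stored big-endian, the bytes at ascending addresses are 33 43 C5.
Read back as little-endian, the first byte is least significant, giving 0xC54333.

0xC54333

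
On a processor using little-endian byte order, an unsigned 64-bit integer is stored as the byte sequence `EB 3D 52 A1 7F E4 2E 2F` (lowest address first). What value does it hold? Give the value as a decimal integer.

3399906005529804267

Little-endian: lowest address holds the least-significant byte.
Reassemble most-significant byte first: 2F 2E E4 7F A1 52 3D EB → 0x2F2EE47FA1523DEB.
0x2F2EE47FA1523DEB = 3399906005529804267.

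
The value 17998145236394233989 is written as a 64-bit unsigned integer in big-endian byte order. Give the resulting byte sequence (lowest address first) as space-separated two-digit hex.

F9 C6 41 BB F7 2A D0 85

17998145236394233989 in hexadecimal, padded to 64 bits, is 0xF9C641BBF72AD085.
Split into bytes (most-significant first): F9 C6 41 BB F7 2A D0 85.
Big-endian stores the most-significant byte at the lowest address.
So the memory order matches the most-significant-first order: F9 C6 41 BB F7 2A D0 85.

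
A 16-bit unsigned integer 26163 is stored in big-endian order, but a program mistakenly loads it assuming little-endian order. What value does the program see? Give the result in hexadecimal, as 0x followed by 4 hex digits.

26163 in 16-bit hexadecimal is 0x6633.
Stored big-endian, the bytes at ascending addresses are 66 33.
Read back as little-endian, the first byte is least significant, giving 0x3366.

0x3366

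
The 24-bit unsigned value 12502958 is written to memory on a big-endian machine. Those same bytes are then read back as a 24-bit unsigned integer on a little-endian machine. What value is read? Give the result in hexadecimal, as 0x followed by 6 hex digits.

0xAEC7BE

12502958 in 24-bit hexadecimal is 0xBEC7AE.
Stored big-endian, the bytes at ascending addresses are BE C7 AE.
Read back as little-endian, the first byte is least significant, giving 0xAEC7BE.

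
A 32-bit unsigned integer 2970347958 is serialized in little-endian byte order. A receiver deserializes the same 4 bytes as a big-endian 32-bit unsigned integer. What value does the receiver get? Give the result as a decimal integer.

2970347958 in 32-bit hexadecimal is 0xB10BE9B6.
Stored little-endian, the bytes at ascending addresses are B6 E9 0B B1.
Read back as big-endian, the last byte is least significant, giving 0xB6E90BB1.
0xB6E90BB1 = 3068726193.

3068726193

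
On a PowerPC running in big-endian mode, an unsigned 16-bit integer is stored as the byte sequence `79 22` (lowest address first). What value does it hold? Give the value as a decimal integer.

Big-endian: lowest address holds the most-significant byte.
The bytes are already most-significant first: 0x7922.
0x7922 = 31010.

31010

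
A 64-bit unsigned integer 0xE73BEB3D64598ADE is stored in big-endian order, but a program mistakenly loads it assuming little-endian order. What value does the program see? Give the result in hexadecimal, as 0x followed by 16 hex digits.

Stored big-endian, the bytes at ascending addresses are E7 3B EB 3D 64 59 8A DE.
Read back as little-endian, the first byte is least significant, giving 0xDE8A59643DEB3BE7.

0xDE8A59643DEB3BE7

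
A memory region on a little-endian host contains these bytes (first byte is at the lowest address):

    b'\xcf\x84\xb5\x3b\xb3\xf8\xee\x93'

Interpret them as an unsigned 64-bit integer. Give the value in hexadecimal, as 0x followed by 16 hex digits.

0x93EEF8B33BB584CF

Little-endian: lowest address holds the least-significant byte.
Reassemble most-significant byte first: 93 EE F8 B3 3B B5 84 CF → 0x93EEF8B33BB584CF.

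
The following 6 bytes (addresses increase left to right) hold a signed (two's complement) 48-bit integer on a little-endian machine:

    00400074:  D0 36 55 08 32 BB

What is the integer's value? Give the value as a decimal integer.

-75651414149424

Little-endian stores the least-significant byte at the lowest address.
Reassemble most-significant byte first: BB 32 08 55 36 D0 → 0xBB32085536D0.
Top bit is set, so as a signed 48-bit value this is 0xBB32085536D0 − 2^48 = -75651414149424.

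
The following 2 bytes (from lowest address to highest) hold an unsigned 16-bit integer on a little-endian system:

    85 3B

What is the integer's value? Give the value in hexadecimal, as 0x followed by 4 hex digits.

Little-endian: lowest address holds the least-significant byte.
Reassemble most-significant byte first: 3B 85 → 0x3B85.

0x3B85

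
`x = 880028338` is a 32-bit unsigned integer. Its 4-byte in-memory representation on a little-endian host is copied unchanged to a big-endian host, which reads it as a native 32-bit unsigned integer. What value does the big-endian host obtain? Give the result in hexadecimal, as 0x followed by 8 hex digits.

880028338 in 32-bit hexadecimal is 0x34742AB2.
Stored little-endian, the bytes at ascending addresses are B2 2A 74 34.
Read back as big-endian, the last byte is least significant, giving 0xB22A7434.

0xB22A7434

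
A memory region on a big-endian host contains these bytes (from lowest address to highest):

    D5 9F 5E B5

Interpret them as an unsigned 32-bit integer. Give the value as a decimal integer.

3583991477

In big-endian order the high byte comes first in memory.
The bytes are already most-significant first: 0xD59F5EB5.
0xD59F5EB5 = 3583991477.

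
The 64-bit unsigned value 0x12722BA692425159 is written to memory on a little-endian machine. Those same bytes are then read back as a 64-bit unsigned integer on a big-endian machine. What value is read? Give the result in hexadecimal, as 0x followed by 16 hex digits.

0x59514292A62B7212

Stored little-endian, the bytes at ascending addresses are 59 51 42 92 A6 2B 72 12.
Read back as big-endian, the last byte is least significant, giving 0x59514292A62B7212.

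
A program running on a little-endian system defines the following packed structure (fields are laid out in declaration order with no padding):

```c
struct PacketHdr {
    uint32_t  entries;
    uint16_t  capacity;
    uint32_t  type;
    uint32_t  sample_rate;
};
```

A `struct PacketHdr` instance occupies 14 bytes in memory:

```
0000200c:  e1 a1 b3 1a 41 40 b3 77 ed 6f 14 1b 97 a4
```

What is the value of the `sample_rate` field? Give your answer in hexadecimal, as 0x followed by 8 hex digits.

`sample_rate` follows `entries` (4 B), `capacity` (2 B), `type` (4 B), so it starts at offset 4 + 2 + 4 = 10 and occupies 4 bytes.
Bytes at offsets 10..13: 14 1B 97 A4.
Little-endian: lowest address holds the least-significant byte.
Reassemble most-significant byte first: A4 97 1B 14 → 0xA4971B14.

0xA4971B14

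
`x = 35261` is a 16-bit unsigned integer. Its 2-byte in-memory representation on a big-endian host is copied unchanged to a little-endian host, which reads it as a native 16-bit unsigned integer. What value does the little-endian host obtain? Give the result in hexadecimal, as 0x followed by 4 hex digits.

35261 in 16-bit hexadecimal is 0x89BD.
Stored big-endian, the bytes at ascending addresses are 89 BD.
Read back as little-endian, the first byte is least significant, giving 0xBD89.

0xBD89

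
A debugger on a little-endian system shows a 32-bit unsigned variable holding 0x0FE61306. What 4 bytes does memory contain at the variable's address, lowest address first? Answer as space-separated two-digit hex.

Split into bytes (most-significant first): 0F E6 13 06.
Little-endian: lowest address holds the least-significant byte.
So at ascending addresses the bytes are 06 13 E6 0F.

06 13 E6 0F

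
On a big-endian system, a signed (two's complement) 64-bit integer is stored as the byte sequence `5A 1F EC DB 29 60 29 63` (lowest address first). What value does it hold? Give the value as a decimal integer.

6494169613727705443

In big-endian order the high byte comes first in memory.
The bytes are already most-significant first: 0x5A1FECDB29602963.
0x5A1FECDB29602963 = 6494169613727705443.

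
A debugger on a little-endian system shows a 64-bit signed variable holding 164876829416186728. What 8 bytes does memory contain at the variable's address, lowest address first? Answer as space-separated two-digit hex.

164876829416186728 in hexadecimal, padded to 64 bits, is 0x0249C29A510B6368.
Split into bytes (most-significant first): 02 49 C2 9A 51 0B 63 68.
Little-endian stores the least-significant byte at the lowest address.
So at ascending addresses the bytes are 68 63 0B 51 9A C2 49 02.

68 63 0B 51 9A C2 49 02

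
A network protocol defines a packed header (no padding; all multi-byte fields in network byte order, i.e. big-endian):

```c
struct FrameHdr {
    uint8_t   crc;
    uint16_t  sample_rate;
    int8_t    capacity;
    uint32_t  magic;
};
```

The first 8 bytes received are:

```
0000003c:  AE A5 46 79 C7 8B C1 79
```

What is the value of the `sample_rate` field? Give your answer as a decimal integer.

42310

`sample_rate` follows `crc` (1 byte), so it starts at byte offset 1 and occupies 2 bytes.
Bytes at offsets 1..2: A5 46.
Big-endian stores the most-significant byte at the lowest address.
The bytes are already most-significant first: 0xA546.
0xA546 = 42310.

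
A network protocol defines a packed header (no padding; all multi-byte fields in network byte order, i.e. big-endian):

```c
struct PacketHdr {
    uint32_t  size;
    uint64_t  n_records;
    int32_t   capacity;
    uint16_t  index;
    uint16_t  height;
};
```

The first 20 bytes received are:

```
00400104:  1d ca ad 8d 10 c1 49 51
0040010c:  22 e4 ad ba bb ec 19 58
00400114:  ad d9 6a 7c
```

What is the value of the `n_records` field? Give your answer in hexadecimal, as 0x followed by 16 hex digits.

`n_records` follows `size` (4 bytes), so it starts at byte offset 4 and occupies 8 bytes.
Bytes at offsets 4..11: 10 C1 49 51 22 E4 AD BA.
In big-endian order the high byte comes first in memory.
The bytes are already most-significant first: 0x10C1495122E4ADBA.

0x10C1495122E4ADBA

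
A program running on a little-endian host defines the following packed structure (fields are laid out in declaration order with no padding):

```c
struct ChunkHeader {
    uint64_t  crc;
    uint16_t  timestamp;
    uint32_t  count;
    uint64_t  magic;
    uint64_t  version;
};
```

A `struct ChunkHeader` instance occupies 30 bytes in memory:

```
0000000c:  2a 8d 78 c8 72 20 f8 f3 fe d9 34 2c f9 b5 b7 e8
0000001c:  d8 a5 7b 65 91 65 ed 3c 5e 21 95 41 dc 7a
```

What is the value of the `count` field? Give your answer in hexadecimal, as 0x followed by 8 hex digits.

`count` follows `crc` (8 B), `timestamp` (2 B), so it starts at offset 8 + 2 = 10 and occupies 4 bytes.
Bytes at offsets 10..13: 34 2C F9 B5.
In little-endian order the low byte comes first in memory.
Reassemble most-significant byte first: B5 F9 2C 34 → 0xB5F92C34.

0xB5F92C34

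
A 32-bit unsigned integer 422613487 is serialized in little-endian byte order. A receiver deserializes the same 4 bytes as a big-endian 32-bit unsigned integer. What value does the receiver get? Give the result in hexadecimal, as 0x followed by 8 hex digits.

0xEF913019

422613487 in 32-bit hexadecimal is 0x193091EF.
Stored little-endian, the bytes at ascending addresses are EF 91 30 19.
Read back as big-endian, the last byte is least significant, giving 0xEF913019.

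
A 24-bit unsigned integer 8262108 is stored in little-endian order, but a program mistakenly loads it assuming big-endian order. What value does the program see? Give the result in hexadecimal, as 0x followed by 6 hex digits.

0xDC117E

8262108 in 24-bit hexadecimal is 0x7E11DC.
Stored little-endian, the bytes at ascending addresses are DC 11 7E.
Read back as big-endian, the last byte is least significant, giving 0xDC117E.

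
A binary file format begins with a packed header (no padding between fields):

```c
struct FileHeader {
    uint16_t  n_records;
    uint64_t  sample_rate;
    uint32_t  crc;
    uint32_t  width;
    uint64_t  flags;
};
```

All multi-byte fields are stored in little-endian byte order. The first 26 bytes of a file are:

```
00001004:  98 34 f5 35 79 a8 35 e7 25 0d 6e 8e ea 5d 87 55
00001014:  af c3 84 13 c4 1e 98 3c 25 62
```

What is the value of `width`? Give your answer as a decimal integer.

3283047815

`width` follows `n_records` (2 B), `sample_rate` (8 B), `crc` (4 B), so it starts at offset 2 + 8 + 4 = 14 and occupies 4 bytes.
Bytes at offsets 14..17: 87 55 AF C3.
In little-endian order the low byte comes first in memory.
Reassemble most-significant byte first: C3 AF 55 87 → 0xC3AF5587.
0xC3AF5587 = 3283047815.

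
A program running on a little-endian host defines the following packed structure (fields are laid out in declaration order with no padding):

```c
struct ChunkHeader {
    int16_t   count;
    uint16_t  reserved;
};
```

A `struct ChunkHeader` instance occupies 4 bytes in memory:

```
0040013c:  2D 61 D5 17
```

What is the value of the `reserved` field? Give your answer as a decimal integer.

6101

`reserved` follows `count` (2 bytes), so it starts at byte offset 2 and occupies 2 bytes.
Bytes at offsets 2..3: D5 17.
Little-endian: lowest address holds the least-significant byte.
Reassemble most-significant byte first: 17 D5 → 0x17D5.
0x17D5 = 6101.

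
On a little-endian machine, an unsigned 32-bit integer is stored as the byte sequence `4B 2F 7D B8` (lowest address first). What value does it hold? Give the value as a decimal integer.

3095211851

Little-endian stores the least-significant byte at the lowest address.
Reassemble most-significant byte first: B8 7D 2F 4B → 0xB87D2F4B.
0xB87D2F4B = 3095211851.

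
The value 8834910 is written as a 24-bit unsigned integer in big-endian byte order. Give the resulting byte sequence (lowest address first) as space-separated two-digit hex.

86 CF 5E

8834910 in hexadecimal, padded to 24 bits, is 0x86CF5E.
Split into bytes (most-significant first): 86 CF 5E.
Big-endian: lowest address holds the most-significant byte.
So the memory order matches the most-significant-first order: 86 CF 5E.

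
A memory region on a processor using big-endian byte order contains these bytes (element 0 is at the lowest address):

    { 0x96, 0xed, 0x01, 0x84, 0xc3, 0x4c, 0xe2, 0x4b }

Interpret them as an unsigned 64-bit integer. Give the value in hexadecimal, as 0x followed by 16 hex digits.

In big-endian order the high byte comes first in memory.
The bytes are already most-significant first: 0x96ED0184C34CE24B.

0x96ED0184C34CE24B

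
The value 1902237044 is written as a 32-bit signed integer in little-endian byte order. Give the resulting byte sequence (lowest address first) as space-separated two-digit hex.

74 D5 61 71

1902237044 in hexadecimal, padded to 32 bits, is 0x7161D574.
Split into bytes (most-significant first): 71 61 D5 74.
Little-endian: lowest address holds the least-significant byte.
So at ascending addresses the bytes are 74 D5 61 71.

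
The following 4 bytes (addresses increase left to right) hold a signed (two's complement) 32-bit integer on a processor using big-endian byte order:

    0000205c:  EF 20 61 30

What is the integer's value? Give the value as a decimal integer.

In big-endian order the high byte comes first in memory.
The bytes are already most-significant first: 0xEF206130.
Top bit is set, so as a signed 32-bit value this is 0xEF206130 − 2^32 = -283090640.

-283090640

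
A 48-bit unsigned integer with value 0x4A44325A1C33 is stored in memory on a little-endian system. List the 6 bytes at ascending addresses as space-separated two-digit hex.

Split into bytes (most-significant first): 4A 44 32 5A 1C 33.
Little-endian stores the least-significant byte at the lowest address.
So at ascending addresses the bytes are 33 1C 5A 32 44 4A.

33 1C 5A 32 44 4A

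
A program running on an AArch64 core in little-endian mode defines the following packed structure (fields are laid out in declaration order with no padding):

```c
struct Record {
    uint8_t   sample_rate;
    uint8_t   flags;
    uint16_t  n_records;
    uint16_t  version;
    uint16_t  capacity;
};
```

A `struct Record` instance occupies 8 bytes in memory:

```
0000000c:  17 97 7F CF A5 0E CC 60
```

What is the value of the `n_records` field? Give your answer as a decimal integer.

`n_records` follows `sample_rate` (1 B), `flags` (1 B), so it starts at offset 1 + 1 = 2 and occupies 2 bytes.
Bytes at offsets 2..3: 7F CF.
Little-endian: lowest address holds the least-significant byte.
Reassemble most-significant byte first: CF 7F → 0xCF7F.
0xCF7F = 53119.

53119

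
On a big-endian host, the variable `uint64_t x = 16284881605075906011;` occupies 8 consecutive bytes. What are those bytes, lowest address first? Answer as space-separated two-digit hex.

E1 FF 85 89 EF D7 AD DB

16284881605075906011 in hexadecimal, padded to 64 bits, is 0xE1FF8589EFD7ADDB.
Split into bytes (most-significant first): E1 FF 85 89 EF D7 AD DB.
In big-endian order the high byte comes first in memory.
So the memory order matches the most-significant-first order: E1 FF 85 89 EF D7 AD DB.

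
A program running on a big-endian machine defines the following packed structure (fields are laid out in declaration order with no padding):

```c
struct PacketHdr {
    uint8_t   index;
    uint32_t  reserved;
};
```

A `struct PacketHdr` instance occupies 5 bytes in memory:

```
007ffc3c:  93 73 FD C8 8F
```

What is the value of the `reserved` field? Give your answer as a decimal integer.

1946011791

`reserved` follows `index` (1 byte), so it starts at byte offset 1 and occupies 4 bytes.
Bytes at offsets 1..4: 73 FD C8 8F.
In big-endian order the high byte comes first in memory.
The bytes are already most-significant first: 0x73FDC88F.
0x73FDC88F = 1946011791.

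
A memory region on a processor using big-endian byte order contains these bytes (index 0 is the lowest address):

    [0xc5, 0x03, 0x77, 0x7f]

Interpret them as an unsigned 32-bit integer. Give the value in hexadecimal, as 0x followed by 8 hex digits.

Big-endian: lowest address holds the most-significant byte.
The bytes are already most-significant first: 0xC503777F.

0xC503777F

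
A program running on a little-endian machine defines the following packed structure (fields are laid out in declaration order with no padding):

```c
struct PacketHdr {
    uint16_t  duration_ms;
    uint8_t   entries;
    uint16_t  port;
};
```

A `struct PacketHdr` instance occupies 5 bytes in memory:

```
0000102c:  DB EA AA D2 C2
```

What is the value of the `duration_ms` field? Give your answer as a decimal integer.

`duration_ms` is the first field, at byte offset 0, occupying 2 bytes.
Bytes at offsets 0..1: DB EA.
Little-endian: lowest address holds the least-significant byte.
Reassemble most-significant byte first: EA DB → 0xEADB.
0xEADB = 60123.

60123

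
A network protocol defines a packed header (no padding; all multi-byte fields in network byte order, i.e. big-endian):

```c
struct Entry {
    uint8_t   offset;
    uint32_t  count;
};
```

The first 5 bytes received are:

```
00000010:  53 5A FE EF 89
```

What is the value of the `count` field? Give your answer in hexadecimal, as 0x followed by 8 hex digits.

`count` follows `offset` (1 byte), so it starts at byte offset 1 and occupies 4 bytes.
Bytes at offsets 1..4: 5A FE EF 89.
In big-endian order the high byte comes first in memory.
The bytes are already most-significant first: 0x5AFEEF89.

0x5AFEEF89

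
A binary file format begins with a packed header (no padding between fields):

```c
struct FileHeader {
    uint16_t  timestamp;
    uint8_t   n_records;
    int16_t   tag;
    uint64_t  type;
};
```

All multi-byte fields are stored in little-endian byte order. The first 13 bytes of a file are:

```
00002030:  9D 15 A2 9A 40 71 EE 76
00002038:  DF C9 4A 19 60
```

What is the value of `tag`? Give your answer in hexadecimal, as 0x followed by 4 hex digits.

0x409A

`tag` follows `timestamp` (2 B), `n_records` (1 B), so it starts at offset 2 + 1 = 3 and occupies 2 bytes.
Bytes at offsets 3..4: 9A 40.
Little-endian: lowest address holds the least-significant byte.
Reassemble most-significant byte first: 40 9A → 0x409A.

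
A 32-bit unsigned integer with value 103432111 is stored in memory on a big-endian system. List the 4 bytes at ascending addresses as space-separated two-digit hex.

103432111 in hexadecimal, padded to 32 bits, is 0x062A3FAF.
Split into bytes (most-significant first): 06 2A 3F AF.
Big-endian stores the most-significant byte at the lowest address.
So the memory order matches the most-significant-first order: 06 2A 3F AF.

06 2A 3F AF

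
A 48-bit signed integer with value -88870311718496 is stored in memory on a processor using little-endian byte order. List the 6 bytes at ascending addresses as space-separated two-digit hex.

Two's complement of -88870311718496 in 48 bits: 88870311718496 = 0x50D3BB5C6E60; invert → 0xAF2C44A3919F; add 1 → 0xAF2C44A391A0.
Split into bytes (most-significant first): AF 2C 44 A3 91 A0.
In little-endian order the low byte comes first in memory.
So at ascending addresses the bytes are A0 91 A3 44 2C AF.

A0 91 A3 44 2C AF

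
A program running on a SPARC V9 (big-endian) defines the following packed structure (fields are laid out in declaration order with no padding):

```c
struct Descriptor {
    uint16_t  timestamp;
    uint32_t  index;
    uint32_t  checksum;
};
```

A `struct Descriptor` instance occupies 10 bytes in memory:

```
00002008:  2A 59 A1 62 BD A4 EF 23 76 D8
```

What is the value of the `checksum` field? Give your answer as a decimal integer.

4012078808

`checksum` follows `timestamp` (2 B), `index` (4 B), so it starts at offset 2 + 4 = 6 and occupies 4 bytes.
Bytes at offsets 6..9: EF 23 76 D8.
In big-endian order the high byte comes first in memory.
The bytes are already most-significant first: 0xEF2376D8.
0xEF2376D8 = 4012078808.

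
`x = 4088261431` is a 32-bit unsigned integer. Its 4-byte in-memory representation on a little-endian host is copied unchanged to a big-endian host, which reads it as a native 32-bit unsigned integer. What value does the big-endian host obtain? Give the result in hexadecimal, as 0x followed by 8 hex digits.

4088261431 in 32-bit hexadecimal is 0xF3ADEB37.
Stored little-endian, the bytes at ascending addresses are 37 EB AD F3.
Read back as big-endian, the last byte is least significant, giving 0x37EBADF3.

0x37EBADF3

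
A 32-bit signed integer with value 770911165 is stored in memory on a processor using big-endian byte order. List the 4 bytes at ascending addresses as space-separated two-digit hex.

2D F3 2B BD

770911165 in hexadecimal, padded to 32 bits, is 0x2DF32BBD.
Split into bytes (most-significant first): 2D F3 2B BD.
In big-endian order the high byte comes first in memory.
So the memory order matches the most-significant-first order: 2D F3 2B BD.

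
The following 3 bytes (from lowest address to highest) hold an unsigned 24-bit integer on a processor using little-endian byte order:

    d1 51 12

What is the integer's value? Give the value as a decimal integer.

In little-endian order the low byte comes first in memory.
Reassemble most-significant byte first: 12 51 D1 → 0x1251D1.
0x1251D1 = 1200593.

1200593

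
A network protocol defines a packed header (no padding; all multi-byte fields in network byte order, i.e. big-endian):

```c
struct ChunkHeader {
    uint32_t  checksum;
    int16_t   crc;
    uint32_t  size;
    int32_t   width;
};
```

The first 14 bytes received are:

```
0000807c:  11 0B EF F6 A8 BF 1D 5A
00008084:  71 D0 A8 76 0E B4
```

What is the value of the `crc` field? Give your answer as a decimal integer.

`crc` follows `checksum` (4 bytes), so it starts at byte offset 4 and occupies 2 bytes.
Bytes at offsets 4..5: A8 BF.
Big-endian: lowest address holds the most-significant byte.
The bytes are already most-significant first: 0xA8BF.
Top bit is set, so as a signed 16-bit value this is 0xA8BF − 2^16 = -22337.

-22337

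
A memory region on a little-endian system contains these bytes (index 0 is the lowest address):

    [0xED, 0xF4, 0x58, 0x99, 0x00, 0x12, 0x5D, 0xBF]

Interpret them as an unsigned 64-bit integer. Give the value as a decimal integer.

Little-endian: lowest address holds the least-significant byte.
Reassemble most-significant byte first: BF 5D 12 00 99 58 F4 ED → 0xBF5D12009958F4ED.
0xBF5D12009958F4ED = 13789197427860370669.

13789197427860370669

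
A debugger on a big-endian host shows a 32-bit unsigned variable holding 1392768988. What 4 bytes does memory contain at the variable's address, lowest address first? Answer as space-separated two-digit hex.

1392768988 in hexadecimal, padded to 32 bits, is 0x5303F7DC.
Split into bytes (most-significant first): 53 03 F7 DC.
Big-endian: lowest address holds the most-significant byte.
So the memory order matches the most-significant-first order: 53 03 F7 DC.

53 03 F7 DC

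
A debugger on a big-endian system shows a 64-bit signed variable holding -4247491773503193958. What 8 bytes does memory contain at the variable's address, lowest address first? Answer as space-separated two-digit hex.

C5 0D E0 BC 75 F2 BC 9A

Two's complement of -4247491773503193958 in 64 bits: 4247491773503193958 = 0x3AF21F438A0D4366; invert → 0xC50DE0BC75F2BC99; add 1 → 0xC50DE0BC75F2BC9A.
Split into bytes (most-significant first): C5 0D E0 BC 75 F2 BC 9A.
Big-endian: lowest address holds the most-significant byte.
So the memory order matches the most-significant-first order: C5 0D E0 BC 75 F2 BC 9A.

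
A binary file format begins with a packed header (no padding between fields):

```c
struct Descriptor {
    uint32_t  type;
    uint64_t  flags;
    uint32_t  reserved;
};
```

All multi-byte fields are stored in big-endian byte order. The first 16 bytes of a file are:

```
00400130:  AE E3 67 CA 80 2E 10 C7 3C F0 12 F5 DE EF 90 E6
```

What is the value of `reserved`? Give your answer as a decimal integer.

3740242150

`reserved` follows `type` (4 B), `flags` (8 B), so it starts at offset 4 + 8 = 12 and occupies 4 bytes.
Bytes at offsets 12..15: DE EF 90 E6.
In big-endian order the high byte comes first in memory.
The bytes are already most-significant first: 0xDEEF90E6.
0xDEEF90E6 = 3740242150.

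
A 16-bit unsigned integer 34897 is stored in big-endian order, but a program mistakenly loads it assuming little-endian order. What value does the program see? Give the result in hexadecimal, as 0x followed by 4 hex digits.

34897 in 16-bit hexadecimal is 0x8851.
Stored big-endian, the bytes at ascending addresses are 88 51.
Read back as little-endian, the first byte is least significant, giving 0x5188.

0x5188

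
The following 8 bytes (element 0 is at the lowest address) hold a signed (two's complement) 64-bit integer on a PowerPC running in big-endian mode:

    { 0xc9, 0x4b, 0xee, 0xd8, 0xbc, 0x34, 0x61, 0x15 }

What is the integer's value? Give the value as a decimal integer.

Big-endian stores the most-significant byte at the lowest address.
The bytes are already most-significant first: 0xC94BEED8BC346115.
Top bit is set, so as a signed 64-bit value this is 0xC94BEED8BC346115 − 2^64 = -3941794434194841323.

-3941794434194841323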